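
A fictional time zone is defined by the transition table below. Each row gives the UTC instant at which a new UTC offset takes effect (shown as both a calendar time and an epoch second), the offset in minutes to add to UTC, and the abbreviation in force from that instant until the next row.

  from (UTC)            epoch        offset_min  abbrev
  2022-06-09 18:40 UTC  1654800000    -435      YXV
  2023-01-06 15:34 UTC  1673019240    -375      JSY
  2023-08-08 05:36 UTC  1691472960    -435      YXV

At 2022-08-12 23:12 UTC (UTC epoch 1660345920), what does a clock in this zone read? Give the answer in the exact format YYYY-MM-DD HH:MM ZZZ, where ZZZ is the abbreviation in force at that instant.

Query: 2022-08-12 23:12 UTC
Rule 1/3 (YXV, -07:15): 2022-06-09 18:40 UTC ≤ query < 2023-01-06 15:34 UTC
23·60 + 12 - 435 = 957 min
957 = 0·1440 + 957; 957 = 15·60 + 57 → 15:57, same day
→ 2022-08-12 15:57 YXV

2022-08-12 15:57 YXV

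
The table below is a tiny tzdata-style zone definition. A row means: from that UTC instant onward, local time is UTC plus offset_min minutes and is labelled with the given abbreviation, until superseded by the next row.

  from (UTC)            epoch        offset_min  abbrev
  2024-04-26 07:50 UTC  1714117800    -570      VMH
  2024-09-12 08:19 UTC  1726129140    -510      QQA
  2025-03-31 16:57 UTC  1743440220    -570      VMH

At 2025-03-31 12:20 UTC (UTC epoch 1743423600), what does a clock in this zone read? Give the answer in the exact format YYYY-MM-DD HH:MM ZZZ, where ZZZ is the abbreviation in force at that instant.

2025-03-31 03:50 QQA

Query: 2025-03-31 12:20 UTC
Rule 2/3 (QQA, -08:30): 2024-09-12 08:19 UTC ≤ query < 2025-03-31 16:57 UTC
12·60 + 20 - 510 = 230 min
230 = 0·1440 + 230; 230 = 3·60 + 50 → 03:50, same day
→ 2025-03-31 03:50 QQA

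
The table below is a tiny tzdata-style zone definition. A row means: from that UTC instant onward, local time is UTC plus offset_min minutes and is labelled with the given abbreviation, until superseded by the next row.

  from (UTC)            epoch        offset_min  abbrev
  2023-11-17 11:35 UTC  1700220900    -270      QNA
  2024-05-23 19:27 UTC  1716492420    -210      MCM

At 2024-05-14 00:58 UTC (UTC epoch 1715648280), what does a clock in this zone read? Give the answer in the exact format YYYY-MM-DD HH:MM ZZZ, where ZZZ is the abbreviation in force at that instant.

Query: 2024-05-14 00:58 UTC
Rule 1/2 (QNA, -04:30): 2023-11-17 11:35 UTC ≤ query < 2024-05-23 19:27 UTC
0·60 + 58 - 270 = -212 min
-212 = -1·1440 + 1228; 1228 = 20·60 + 28 → 20:28, 2024-05-14 - 1 day = 2024-05-13
→ 2024-05-13 20:28 QNA

2024-05-13 20:28 QNA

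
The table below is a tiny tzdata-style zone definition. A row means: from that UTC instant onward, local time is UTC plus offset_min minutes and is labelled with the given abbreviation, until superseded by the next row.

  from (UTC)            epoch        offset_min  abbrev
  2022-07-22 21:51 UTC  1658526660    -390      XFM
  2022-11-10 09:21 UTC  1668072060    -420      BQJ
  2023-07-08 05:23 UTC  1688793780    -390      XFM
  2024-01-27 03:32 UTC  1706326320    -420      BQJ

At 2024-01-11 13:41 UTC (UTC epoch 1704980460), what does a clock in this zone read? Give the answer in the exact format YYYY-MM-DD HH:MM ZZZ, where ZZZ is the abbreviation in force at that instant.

Query: 2024-01-11 13:41 UTC
Rule 3/4 (XFM, -06:30): 2023-07-08 05:23 UTC ≤ query < 2024-01-27 03:32 UTC
13·60 + 41 - 390 = 431 min
431 = 0·1440 + 431; 431 = 7·60 + 11 → 07:11, same day
→ 2024-01-11 07:11 XFM

2024-01-11 07:11 XFM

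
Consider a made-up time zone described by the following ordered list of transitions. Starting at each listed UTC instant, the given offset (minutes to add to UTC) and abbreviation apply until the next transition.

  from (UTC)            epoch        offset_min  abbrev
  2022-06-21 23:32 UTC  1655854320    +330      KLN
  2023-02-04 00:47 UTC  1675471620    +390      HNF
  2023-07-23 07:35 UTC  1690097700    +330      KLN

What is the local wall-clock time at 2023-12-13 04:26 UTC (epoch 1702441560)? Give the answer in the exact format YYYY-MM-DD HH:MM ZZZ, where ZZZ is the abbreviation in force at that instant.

2023-12-13 09:56 KLN

Query: 2023-12-13 04:26 UTC
Rule 3/3 (KLN, +05:30): 2023-07-23 07:35 UTC ≤ query < +∞
4·60 + 26 + 330 = 596 min
596 = 0·1440 + 596; 596 = 9·60 + 56 → 09:56, same day
→ 2023-12-13 09:56 KLN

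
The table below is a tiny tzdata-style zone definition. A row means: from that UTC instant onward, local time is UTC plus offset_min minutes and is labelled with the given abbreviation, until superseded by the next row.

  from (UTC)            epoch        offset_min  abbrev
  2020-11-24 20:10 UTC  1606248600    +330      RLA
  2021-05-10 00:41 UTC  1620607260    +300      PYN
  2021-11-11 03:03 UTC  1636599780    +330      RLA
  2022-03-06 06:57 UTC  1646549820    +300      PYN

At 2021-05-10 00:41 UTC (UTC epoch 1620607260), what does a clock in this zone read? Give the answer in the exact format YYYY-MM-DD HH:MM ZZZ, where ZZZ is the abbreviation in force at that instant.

2021-05-10 05:41 PYN

Query: 2021-05-10 00:41 UTC
Rule 2/4 (PYN, +05:00): 2021-05-10 00:41 UTC ≤ query < 2021-11-11 03:03 UTC
0·60 + 41 + 300 = 341 min
341 = 0·1440 + 341; 341 = 5·60 + 41 → 05:41, same day
→ 2021-05-10 05:41 PYN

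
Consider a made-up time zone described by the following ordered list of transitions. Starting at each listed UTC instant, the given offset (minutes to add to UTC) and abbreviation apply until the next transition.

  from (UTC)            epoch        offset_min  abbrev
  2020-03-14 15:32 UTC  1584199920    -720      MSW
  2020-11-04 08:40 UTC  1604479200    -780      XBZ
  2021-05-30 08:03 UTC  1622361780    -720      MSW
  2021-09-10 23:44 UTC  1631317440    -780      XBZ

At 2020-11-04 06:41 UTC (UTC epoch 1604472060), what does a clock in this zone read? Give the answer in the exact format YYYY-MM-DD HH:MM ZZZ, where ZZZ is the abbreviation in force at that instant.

2020-11-03 18:41 MSW

Query: 2020-11-04 06:41 UTC
Rule 1/4 (MSW, -12:00): 2020-03-14 15:32 UTC ≤ query < 2020-11-04 08:40 UTC
6·60 + 41 - 720 = -319 min
-319 = -1·1440 + 1121; 1121 = 18·60 + 41 → 18:41, 2020-11-04 - 1 day = 2020-11-03
→ 2020-11-03 18:41 MSW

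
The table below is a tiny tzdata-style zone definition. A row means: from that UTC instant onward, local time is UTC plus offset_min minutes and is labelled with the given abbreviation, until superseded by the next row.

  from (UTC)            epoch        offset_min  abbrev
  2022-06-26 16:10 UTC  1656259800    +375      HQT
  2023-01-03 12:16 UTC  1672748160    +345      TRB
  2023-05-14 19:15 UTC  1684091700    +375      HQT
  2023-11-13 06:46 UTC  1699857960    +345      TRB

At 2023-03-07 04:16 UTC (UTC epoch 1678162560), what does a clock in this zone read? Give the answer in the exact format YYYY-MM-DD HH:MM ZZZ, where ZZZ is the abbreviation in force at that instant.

2023-03-07 10:01 TRB

Query: 2023-03-07 04:16 UTC
Rule 2/4 (TRB, +05:45): 2023-01-03 12:16 UTC ≤ query < 2023-05-14 19:15 UTC
4·60 + 16 + 345 = 601 min
601 = 0·1440 + 601; 601 = 10·60 + 1 → 10:01, same day
→ 2023-03-07 10:01 TRB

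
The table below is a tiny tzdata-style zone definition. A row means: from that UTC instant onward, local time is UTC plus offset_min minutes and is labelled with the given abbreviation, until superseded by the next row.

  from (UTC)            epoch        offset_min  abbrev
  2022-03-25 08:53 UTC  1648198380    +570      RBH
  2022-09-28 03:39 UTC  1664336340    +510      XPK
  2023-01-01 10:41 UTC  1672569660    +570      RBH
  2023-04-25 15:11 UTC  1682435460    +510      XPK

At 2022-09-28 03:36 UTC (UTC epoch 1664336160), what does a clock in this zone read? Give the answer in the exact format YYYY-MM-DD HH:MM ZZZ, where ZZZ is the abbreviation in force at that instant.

2022-09-28 13:06 RBH

Query: 2022-09-28 03:36 UTC
Rule 1/4 (RBH, +09:30): 2022-03-25 08:53 UTC ≤ query < 2022-09-28 03:39 UTC
3·60 + 36 + 570 = 786 min
786 = 0·1440 + 786; 786 = 13·60 + 6 → 13:06, same day
→ 2022-09-28 13:06 RBH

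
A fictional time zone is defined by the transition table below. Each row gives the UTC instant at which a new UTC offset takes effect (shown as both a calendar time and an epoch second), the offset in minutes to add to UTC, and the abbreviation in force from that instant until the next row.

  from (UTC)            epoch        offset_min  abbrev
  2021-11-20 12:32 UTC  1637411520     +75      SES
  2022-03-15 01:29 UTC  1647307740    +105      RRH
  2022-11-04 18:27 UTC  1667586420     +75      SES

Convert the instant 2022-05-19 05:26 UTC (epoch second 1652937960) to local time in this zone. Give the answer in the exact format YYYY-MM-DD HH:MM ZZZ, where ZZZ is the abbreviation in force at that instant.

Query: 2022-05-19 05:26 UTC
Rule 2/3 (RRH, +01:45): 2022-03-15 01:29 UTC ≤ query < 2022-11-04 18:27 UTC
5·60 + 26 + 105 = 431 min
431 = 0·1440 + 431; 431 = 7·60 + 11 → 07:11, same day
→ 2022-05-19 07:11 RRH

2022-05-19 07:11 RRH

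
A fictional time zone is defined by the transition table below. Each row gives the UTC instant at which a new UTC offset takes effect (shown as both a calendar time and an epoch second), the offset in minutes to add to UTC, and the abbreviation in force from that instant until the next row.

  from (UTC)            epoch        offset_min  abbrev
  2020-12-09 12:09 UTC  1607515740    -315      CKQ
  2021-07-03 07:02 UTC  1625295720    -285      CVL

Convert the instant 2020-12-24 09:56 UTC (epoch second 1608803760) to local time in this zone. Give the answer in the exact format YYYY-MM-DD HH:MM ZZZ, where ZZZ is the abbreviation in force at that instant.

2020-12-24 04:41 CKQ

Query: 2020-12-24 09:56 UTC
Rule 1/2 (CKQ, -05:15): 2020-12-09 12:09 UTC ≤ query < 2021-07-03 07:02 UTC
9·60 + 56 - 315 = 281 min
281 = 0·1440 + 281; 281 = 4·60 + 41 → 04:41, same day
→ 2020-12-24 04:41 CKQ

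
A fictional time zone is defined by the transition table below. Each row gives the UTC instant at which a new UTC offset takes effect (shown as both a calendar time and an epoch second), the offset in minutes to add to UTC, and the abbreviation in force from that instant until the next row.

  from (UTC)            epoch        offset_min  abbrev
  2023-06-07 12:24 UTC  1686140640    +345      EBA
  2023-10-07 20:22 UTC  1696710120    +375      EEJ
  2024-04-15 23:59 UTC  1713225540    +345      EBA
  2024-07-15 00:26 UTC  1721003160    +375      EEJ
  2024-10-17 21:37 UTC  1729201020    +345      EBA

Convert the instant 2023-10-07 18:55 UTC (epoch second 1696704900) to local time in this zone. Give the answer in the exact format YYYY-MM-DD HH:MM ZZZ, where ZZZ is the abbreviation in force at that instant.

2023-10-08 00:40 EBA

Query: 2023-10-07 18:55 UTC
Rule 1/5 (EBA, +05:45): 2023-06-07 12:24 UTC ≤ query < 2023-10-07 20:22 UTC
18·60 + 55 + 345 = 1480 min
1480 = 1·1440 + 40; 40 = 0·60 + 40 → 00:40, 2023-10-07 + 1 day = 2023-10-08
→ 2023-10-08 00:40 EBA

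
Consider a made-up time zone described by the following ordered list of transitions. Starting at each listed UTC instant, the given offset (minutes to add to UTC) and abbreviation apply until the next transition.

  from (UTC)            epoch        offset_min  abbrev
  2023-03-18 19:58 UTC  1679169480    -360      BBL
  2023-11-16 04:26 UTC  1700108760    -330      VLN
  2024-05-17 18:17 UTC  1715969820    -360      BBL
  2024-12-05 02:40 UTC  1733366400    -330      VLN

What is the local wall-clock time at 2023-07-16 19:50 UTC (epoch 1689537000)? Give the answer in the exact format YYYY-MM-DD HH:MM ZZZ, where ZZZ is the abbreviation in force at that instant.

2023-07-16 13:50 BBL

Query: 2023-07-16 19:50 UTC
Rule 1/4 (BBL, -06:00): 2023-03-18 19:58 UTC ≤ query < 2023-11-16 04:26 UTC
19·60 + 50 - 360 = 830 min
830 = 0·1440 + 830; 830 = 13·60 + 50 → 13:50, same day
→ 2023-07-16 13:50 BBL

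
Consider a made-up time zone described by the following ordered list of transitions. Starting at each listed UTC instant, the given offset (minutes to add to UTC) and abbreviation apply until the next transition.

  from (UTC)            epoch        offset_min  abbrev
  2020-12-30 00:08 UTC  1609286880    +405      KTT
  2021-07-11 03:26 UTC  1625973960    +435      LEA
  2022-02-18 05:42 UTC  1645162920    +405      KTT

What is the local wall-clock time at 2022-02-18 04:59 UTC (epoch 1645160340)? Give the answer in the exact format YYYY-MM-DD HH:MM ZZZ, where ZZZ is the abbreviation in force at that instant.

Query: 2022-02-18 04:59 UTC
Rule 2/3 (LEA, +07:15): 2021-07-11 03:26 UTC ≤ query < 2022-02-18 05:42 UTC
4·60 + 59 + 435 = 734 min
734 = 0·1440 + 734; 734 = 12·60 + 14 → 12:14, same day
→ 2022-02-18 12:14 LEA

2022-02-18 12:14 LEA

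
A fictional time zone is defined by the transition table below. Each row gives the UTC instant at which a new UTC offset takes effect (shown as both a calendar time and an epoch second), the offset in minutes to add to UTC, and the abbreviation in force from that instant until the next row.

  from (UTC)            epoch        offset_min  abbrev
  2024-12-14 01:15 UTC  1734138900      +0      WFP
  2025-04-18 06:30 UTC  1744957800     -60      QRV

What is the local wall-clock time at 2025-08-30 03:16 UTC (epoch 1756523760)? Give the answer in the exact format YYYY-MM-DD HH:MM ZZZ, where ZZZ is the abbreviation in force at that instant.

Query: 2025-08-30 03:16 UTC
Rule 2/2 (QRV, -01:00): 2025-04-18 06:30 UTC ≤ query < +∞
3·60 + 16 - 60 = 136 min
136 = 0·1440 + 136; 136 = 2·60 + 16 → 02:16, same day
→ 2025-08-30 02:16 QRV

2025-08-30 02:16 QRV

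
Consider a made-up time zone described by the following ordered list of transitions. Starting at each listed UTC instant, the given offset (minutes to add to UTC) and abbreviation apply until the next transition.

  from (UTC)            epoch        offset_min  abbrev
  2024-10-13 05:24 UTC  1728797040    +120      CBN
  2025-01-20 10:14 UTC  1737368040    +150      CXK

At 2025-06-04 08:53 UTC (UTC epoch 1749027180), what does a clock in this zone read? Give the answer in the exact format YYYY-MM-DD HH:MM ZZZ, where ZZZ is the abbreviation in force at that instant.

Query: 2025-06-04 08:53 UTC
Rule 2/2 (CXK, +02:30): 2025-01-20 10:14 UTC ≤ query < +∞
8·60 + 53 + 150 = 683 min
683 = 0·1440 + 683; 683 = 11·60 + 23 → 11:23, same day
→ 2025-06-04 11:23 CXK

2025-06-04 11:23 CXK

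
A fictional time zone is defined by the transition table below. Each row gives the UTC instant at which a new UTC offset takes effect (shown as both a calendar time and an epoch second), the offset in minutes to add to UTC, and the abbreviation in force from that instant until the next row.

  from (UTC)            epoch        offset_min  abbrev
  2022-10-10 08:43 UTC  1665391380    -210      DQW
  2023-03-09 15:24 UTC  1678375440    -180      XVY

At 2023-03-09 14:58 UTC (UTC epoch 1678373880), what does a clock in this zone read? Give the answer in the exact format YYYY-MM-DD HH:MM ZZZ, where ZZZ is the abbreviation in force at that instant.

Query: 2023-03-09 14:58 UTC
Rule 1/2 (DQW, -03:30): 2022-10-10 08:43 UTC ≤ query < 2023-03-09 15:24 UTC
14·60 + 58 - 210 = 688 min
688 = 0·1440 + 688; 688 = 11·60 + 28 → 11:28, same day
→ 2023-03-09 11:28 DQW

2023-03-09 11:28 DQW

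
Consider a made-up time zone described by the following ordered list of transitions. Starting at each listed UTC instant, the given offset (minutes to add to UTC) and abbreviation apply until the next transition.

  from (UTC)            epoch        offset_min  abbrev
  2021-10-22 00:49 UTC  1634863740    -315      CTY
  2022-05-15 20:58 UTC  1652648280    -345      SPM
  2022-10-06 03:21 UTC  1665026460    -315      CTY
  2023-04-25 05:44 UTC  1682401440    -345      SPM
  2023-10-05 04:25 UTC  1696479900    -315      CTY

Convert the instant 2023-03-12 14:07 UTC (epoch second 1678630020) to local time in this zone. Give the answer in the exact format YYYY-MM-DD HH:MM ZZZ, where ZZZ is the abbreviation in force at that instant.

Query: 2023-03-12 14:07 UTC
Rule 3/5 (CTY, -05:15): 2022-10-06 03:21 UTC ≤ query < 2023-04-25 05:44 UTC
14·60 + 7 - 315 = 532 min
532 = 0·1440 + 532; 532 = 8·60 + 52 → 08:52, same day
→ 2023-03-12 08:52 CTY

2023-03-12 08:52 CTY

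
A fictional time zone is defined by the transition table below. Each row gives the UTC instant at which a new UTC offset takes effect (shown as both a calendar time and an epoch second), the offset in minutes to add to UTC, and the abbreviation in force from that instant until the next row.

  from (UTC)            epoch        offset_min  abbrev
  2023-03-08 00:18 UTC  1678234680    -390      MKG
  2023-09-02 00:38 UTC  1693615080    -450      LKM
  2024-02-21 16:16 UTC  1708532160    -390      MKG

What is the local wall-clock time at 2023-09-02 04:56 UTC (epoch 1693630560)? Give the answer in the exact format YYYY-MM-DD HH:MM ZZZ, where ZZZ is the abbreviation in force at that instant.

Query: 2023-09-02 04:56 UTC
Rule 2/3 (LKM, -07:30): 2023-09-02 00:38 UTC ≤ query < 2024-02-21 16:16 UTC
4·60 + 56 - 450 = -154 min
-154 = -1·1440 + 1286; 1286 = 21·60 + 26 → 21:26, 2023-09-02 - 1 day = 2023-09-01
→ 2023-09-01 21:26 LKM

2023-09-01 21:26 LKM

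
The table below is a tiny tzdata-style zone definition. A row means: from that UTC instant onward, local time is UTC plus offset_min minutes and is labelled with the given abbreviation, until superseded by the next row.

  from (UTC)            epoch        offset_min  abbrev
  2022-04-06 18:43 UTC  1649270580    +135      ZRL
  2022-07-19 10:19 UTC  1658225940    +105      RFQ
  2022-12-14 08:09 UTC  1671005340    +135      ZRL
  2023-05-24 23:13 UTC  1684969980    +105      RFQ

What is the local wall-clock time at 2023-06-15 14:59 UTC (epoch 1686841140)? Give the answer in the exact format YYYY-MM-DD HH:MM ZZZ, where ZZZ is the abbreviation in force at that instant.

Query: 2023-06-15 14:59 UTC
Rule 4/4 (RFQ, +01:45): 2023-05-24 23:13 UTC ≤ query < +∞
14·60 + 59 + 105 = 1004 min
1004 = 0·1440 + 1004; 1004 = 16·60 + 44 → 16:44, same day
→ 2023-06-15 16:44 RFQ

2023-06-15 16:44 RFQ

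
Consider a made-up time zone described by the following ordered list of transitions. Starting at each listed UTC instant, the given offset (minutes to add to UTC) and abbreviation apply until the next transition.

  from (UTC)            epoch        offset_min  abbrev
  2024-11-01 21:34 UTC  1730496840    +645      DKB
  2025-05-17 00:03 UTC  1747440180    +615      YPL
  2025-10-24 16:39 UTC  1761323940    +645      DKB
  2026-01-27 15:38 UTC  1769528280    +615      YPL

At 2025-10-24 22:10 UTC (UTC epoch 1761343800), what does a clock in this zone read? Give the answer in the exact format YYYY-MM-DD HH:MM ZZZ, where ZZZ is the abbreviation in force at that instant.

2025-10-25 08:55 DKB

Query: 2025-10-24 22:10 UTC
Rule 3/4 (DKB, +10:45): 2025-10-24 16:39 UTC ≤ query < 2026-01-27 15:38 UTC
22·60 + 10 + 645 = 1975 min
1975 = 1·1440 + 535; 535 = 8·60 + 55 → 08:55, 2025-10-24 + 1 day = 2025-10-25
→ 2025-10-25 08:55 DKB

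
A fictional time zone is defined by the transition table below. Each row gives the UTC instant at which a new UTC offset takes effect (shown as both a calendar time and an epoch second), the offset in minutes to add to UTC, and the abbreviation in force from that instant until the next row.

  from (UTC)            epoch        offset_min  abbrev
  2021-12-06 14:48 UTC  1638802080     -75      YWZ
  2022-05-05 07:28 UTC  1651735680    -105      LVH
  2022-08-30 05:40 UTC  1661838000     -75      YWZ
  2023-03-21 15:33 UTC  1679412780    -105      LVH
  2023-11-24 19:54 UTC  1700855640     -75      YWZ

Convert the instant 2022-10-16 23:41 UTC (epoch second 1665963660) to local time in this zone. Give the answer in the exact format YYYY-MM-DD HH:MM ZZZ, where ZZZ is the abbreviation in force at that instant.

Query: 2022-10-16 23:41 UTC
Rule 3/5 (YWZ, -01:15): 2022-08-30 05:40 UTC ≤ query < 2023-03-21 15:33 UTC
23·60 + 41 - 75 = 1346 min
1346 = 0·1440 + 1346; 1346 = 22·60 + 26 → 22:26, same day
→ 2022-10-16 22:26 YWZ

2022-10-16 22:26 YWZ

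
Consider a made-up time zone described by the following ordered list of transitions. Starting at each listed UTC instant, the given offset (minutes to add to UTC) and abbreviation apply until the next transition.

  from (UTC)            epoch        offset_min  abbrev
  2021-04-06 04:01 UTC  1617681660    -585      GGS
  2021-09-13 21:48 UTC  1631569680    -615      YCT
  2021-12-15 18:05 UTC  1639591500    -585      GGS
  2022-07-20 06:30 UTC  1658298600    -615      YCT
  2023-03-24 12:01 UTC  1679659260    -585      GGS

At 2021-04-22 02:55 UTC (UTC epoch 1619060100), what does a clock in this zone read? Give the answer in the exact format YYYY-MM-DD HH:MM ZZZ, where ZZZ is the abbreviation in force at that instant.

2021-04-21 17:10 GGS

Query: 2021-04-22 02:55 UTC
Rule 1/5 (GGS, -09:45): 2021-04-06 04:01 UTC ≤ query < 2021-09-13 21:48 UTC
2·60 + 55 - 585 = -410 min
-410 = -1·1440 + 1030; 1030 = 17·60 + 10 → 17:10, 2021-04-22 - 1 day = 2021-04-21
→ 2021-04-21 17:10 GGS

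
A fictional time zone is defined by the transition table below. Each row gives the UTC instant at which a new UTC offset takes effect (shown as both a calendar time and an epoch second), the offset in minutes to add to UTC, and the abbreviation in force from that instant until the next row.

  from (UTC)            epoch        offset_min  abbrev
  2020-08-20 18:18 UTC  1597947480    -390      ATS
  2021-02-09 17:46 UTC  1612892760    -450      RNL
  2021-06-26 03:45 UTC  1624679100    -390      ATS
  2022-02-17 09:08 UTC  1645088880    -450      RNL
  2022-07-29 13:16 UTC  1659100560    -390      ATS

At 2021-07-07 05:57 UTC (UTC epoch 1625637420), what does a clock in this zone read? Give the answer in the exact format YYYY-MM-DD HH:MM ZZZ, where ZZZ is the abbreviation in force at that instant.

2021-07-06 23:27 ATS

Query: 2021-07-07 05:57 UTC
Rule 3/5 (ATS, -06:30): 2021-06-26 03:45 UTC ≤ query < 2022-02-17 09:08 UTC
5·60 + 57 - 390 = -33 min
-33 = -1·1440 + 1407; 1407 = 23·60 + 27 → 23:27, 2021-07-07 - 1 day = 2021-07-06
→ 2021-07-06 23:27 ATS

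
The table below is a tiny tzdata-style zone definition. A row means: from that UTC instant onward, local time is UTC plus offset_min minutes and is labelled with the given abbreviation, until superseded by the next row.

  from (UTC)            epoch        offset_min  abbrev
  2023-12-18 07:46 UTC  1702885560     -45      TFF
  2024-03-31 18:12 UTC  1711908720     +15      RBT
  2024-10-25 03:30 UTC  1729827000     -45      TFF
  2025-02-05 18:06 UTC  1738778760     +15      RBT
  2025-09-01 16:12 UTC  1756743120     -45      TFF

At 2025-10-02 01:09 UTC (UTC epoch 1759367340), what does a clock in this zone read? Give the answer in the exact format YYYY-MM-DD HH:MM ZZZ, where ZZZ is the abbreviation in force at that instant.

2025-10-02 00:24 TFF

Query: 2025-10-02 01:09 UTC
Rule 5/5 (TFF, -00:45): 2025-09-01 16:12 UTC ≤ query < +∞
1·60 + 9 - 45 = 24 min
24 = 0·1440 + 24; 24 = 0·60 + 24 → 00:24, same day
→ 2025-10-02 00:24 TFF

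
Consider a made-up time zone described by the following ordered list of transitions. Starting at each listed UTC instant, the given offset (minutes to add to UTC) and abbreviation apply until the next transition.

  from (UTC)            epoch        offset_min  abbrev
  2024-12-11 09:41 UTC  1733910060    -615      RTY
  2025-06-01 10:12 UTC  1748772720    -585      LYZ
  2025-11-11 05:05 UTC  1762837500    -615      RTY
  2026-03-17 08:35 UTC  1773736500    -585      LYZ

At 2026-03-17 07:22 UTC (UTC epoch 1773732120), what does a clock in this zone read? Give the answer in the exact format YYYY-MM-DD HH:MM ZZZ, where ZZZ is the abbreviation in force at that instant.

2026-03-16 21:07 RTY

Query: 2026-03-17 07:22 UTC
Rule 3/4 (RTY, -10:15): 2025-11-11 05:05 UTC ≤ query < 2026-03-17 08:35 UTC
7·60 + 22 - 615 = -173 min
-173 = -1·1440 + 1267; 1267 = 21·60 + 7 → 21:07, 2026-03-17 - 1 day = 2026-03-16
→ 2026-03-16 21:07 RTY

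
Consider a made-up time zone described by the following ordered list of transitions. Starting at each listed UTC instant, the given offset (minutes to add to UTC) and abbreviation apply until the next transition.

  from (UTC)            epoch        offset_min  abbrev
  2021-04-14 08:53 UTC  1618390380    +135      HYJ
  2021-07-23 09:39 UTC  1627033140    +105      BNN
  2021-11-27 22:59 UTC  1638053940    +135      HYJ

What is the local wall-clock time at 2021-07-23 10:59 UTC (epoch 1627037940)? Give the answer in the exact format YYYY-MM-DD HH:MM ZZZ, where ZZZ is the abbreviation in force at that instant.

Query: 2021-07-23 10:59 UTC
Rule 2/3 (BNN, +01:45): 2021-07-23 09:39 UTC ≤ query < 2021-11-27 22:59 UTC
10·60 + 59 + 105 = 764 min
764 = 0·1440 + 764; 764 = 12·60 + 44 → 12:44, same day
→ 2021-07-23 12:44 BNN

2021-07-23 12:44 BNN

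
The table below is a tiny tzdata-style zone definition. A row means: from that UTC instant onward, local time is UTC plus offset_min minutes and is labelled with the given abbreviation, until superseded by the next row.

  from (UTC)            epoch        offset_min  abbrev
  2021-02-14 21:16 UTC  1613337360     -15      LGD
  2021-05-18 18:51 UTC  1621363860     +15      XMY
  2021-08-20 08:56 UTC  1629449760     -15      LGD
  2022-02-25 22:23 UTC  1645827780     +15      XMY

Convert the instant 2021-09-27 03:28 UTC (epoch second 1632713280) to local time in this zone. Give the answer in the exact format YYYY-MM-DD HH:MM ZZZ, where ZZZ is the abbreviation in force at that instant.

Query: 2021-09-27 03:28 UTC
Rule 3/4 (LGD, -00:15): 2021-08-20 08:56 UTC ≤ query < 2022-02-25 22:23 UTC
3·60 + 28 - 15 = 193 min
193 = 0·1440 + 193; 193 = 3·60 + 13 → 03:13, same day
→ 2021-09-27 03:13 LGD

2021-09-27 03:13 LGD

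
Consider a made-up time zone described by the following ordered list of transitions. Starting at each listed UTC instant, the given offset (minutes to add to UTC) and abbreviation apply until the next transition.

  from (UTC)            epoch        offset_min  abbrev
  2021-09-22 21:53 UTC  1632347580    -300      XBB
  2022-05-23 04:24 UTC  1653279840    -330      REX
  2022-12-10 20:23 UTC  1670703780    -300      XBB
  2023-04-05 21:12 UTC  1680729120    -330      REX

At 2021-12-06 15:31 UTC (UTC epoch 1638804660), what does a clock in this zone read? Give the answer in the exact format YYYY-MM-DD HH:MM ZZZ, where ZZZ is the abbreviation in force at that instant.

2021-12-06 10:31 XBB

Query: 2021-12-06 15:31 UTC
Rule 1/4 (XBB, -05:00): 2021-09-22 21:53 UTC ≤ query < 2022-05-23 04:24 UTC
15·60 + 31 - 300 = 631 min
631 = 0·1440 + 631; 631 = 10·60 + 31 → 10:31, same day
→ 2021-12-06 10:31 XBB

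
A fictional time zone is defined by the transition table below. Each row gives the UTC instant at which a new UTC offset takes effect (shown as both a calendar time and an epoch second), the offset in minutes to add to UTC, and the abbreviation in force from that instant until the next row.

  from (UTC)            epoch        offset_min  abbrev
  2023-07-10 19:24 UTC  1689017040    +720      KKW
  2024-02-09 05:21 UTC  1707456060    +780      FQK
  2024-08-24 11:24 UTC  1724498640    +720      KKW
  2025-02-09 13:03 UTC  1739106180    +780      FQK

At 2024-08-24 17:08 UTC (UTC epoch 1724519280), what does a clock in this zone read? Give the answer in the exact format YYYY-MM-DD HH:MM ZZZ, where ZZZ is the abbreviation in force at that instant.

Query: 2024-08-24 17:08 UTC
Rule 3/4 (KKW, +12:00): 2024-08-24 11:24 UTC ≤ query < 2025-02-09 13:03 UTC
17·60 + 8 + 720 = 1748 min
1748 = 1·1440 + 308; 308 = 5·60 + 8 → 05:08, 2024-08-24 + 1 day = 2024-08-25
→ 2024-08-25 05:08 KKW

2024-08-25 05:08 KKW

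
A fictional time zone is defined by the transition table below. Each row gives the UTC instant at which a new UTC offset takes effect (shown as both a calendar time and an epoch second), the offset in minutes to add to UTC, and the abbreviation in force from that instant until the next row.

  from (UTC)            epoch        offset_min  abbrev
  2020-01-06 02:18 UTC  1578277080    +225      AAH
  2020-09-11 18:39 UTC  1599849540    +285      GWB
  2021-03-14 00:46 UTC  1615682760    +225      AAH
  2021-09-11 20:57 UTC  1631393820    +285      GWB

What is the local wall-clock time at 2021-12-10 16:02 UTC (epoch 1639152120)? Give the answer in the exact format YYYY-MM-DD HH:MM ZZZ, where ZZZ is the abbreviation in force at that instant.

Query: 2021-12-10 16:02 UTC
Rule 4/4 (GWB, +04:45): 2021-09-11 20:57 UTC ≤ query < +∞
16·60 + 2 + 285 = 1247 min
1247 = 0·1440 + 1247; 1247 = 20·60 + 47 → 20:47, same day
→ 2021-12-10 20:47 GWB

2021-12-10 20:47 GWB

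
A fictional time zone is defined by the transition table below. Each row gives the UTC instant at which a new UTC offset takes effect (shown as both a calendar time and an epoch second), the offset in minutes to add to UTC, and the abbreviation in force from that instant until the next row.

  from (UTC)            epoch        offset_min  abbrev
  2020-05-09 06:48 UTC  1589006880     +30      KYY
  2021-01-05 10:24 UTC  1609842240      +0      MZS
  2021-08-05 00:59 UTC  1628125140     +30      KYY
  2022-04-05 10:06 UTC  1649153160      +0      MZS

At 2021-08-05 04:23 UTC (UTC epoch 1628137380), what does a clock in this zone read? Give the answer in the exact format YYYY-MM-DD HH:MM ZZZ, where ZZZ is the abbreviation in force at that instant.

Query: 2021-08-05 04:23 UTC
Rule 3/4 (KYY, +00:30): 2021-08-05 00:59 UTC ≤ query < 2022-04-05 10:06 UTC
4·60 + 23 + 30 = 293 min
293 = 0·1440 + 293; 293 = 4·60 + 53 → 04:53, same day
→ 2021-08-05 04:53 KYY

2021-08-05 04:53 KYY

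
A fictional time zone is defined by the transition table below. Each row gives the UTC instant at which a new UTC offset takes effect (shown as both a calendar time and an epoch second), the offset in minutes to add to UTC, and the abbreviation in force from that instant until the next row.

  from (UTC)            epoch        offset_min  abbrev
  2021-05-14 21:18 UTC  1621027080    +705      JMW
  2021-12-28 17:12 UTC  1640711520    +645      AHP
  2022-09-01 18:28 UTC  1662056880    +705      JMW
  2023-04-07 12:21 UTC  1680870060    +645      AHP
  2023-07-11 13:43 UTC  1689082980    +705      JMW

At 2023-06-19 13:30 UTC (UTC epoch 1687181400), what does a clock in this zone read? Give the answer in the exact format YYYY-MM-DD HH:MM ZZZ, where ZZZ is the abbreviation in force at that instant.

Query: 2023-06-19 13:30 UTC
Rule 4/5 (AHP, +10:45): 2023-04-07 12:21 UTC ≤ query < 2023-07-11 13:43 UTC
13·60 + 30 + 645 = 1455 min
1455 = 1·1440 + 15; 15 = 0·60 + 15 → 00:15, 2023-06-19 + 1 day = 2023-06-20
→ 2023-06-20 00:15 AHP

2023-06-20 00:15 AHP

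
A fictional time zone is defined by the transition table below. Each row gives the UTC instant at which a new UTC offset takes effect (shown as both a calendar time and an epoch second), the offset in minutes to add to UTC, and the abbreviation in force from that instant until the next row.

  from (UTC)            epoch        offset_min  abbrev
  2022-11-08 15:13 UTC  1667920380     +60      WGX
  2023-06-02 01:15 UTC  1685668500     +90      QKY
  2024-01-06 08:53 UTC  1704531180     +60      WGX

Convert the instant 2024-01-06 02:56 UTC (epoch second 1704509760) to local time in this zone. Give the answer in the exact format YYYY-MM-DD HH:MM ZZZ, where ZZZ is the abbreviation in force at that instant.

Query: 2024-01-06 02:56 UTC
Rule 2/3 (QKY, +01:30): 2023-06-02 01:15 UTC ≤ query < 2024-01-06 08:53 UTC
2·60 + 56 + 90 = 266 min
266 = 0·1440 + 266; 266 = 4·60 + 26 → 04:26, same day
→ 2024-01-06 04:26 QKY

2024-01-06 04:26 QKY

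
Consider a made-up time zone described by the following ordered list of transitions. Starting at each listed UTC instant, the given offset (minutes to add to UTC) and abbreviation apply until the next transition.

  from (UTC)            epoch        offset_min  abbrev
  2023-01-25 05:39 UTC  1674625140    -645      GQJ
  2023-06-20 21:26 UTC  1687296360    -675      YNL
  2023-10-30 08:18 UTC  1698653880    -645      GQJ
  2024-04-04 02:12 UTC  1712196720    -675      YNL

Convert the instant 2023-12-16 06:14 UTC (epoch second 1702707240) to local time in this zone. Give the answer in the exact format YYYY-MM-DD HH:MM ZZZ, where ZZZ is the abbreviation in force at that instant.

Query: 2023-12-16 06:14 UTC
Rule 3/4 (GQJ, -10:45): 2023-10-30 08:18 UTC ≤ query < 2024-04-04 02:12 UTC
6·60 + 14 - 645 = -271 min
-271 = -1·1440 + 1169; 1169 = 19·60 + 29 → 19:29, 2023-12-16 - 1 day = 2023-12-15
→ 2023-12-15 19:29 GQJ

2023-12-15 19:29 GQJ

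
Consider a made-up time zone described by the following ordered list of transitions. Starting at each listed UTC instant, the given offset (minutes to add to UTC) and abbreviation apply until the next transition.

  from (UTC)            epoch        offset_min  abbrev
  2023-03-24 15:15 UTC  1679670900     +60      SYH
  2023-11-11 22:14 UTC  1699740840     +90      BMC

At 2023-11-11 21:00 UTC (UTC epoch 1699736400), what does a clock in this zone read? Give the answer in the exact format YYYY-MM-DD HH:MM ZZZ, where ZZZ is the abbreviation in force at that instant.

2023-11-11 22:00 SYH

Query: 2023-11-11 21:00 UTC
Rule 1/2 (SYH, +01:00): 2023-03-24 15:15 UTC ≤ query < 2023-11-11 22:14 UTC
21·60 + 0 + 60 = 1320 min
1320 = 0·1440 + 1320; 1320 = 22·60 + 0 → 22:00, same day
→ 2023-11-11 22:00 SYH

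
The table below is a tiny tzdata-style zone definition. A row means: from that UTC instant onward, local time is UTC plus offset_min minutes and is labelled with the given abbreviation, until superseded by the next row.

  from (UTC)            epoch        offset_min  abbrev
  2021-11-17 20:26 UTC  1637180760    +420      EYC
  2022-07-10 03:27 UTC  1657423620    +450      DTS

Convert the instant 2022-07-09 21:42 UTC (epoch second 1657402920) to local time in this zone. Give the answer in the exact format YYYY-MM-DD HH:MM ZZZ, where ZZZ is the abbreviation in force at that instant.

Query: 2022-07-09 21:42 UTC
Rule 1/2 (EYC, +07:00): 2021-11-17 20:26 UTC ≤ query < 2022-07-10 03:27 UTC
21·60 + 42 + 420 = 1722 min
1722 = 1·1440 + 282; 282 = 4·60 + 42 → 04:42, 2022-07-09 + 1 day = 2022-07-10
→ 2022-07-10 04:42 EYC

2022-07-10 04:42 EYC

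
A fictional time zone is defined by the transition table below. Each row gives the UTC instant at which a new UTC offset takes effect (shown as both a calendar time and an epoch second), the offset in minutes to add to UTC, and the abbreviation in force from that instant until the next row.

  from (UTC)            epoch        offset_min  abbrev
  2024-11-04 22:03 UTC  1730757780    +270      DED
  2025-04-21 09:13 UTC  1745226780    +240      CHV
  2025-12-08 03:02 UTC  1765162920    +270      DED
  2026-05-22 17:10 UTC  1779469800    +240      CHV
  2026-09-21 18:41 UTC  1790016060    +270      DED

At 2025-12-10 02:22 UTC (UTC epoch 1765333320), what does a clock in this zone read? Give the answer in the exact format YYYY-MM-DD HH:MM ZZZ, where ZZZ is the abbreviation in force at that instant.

2025-12-10 06:52 DED

Query: 2025-12-10 02:22 UTC
Rule 3/5 (DED, +04:30): 2025-12-08 03:02 UTC ≤ query < 2026-05-22 17:10 UTC
2·60 + 22 + 270 = 412 min
412 = 0·1440 + 412; 412 = 6·60 + 52 → 06:52, same day
→ 2025-12-10 06:52 DED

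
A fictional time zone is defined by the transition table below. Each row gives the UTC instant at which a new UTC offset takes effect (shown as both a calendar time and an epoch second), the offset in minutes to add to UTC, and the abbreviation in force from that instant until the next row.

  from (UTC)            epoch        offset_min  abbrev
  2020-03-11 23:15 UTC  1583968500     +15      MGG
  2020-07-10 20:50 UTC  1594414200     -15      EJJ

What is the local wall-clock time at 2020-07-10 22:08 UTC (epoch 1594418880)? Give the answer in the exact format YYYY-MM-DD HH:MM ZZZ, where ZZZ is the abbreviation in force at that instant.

2020-07-10 21:53 EJJ

Query: 2020-07-10 22:08 UTC
Rule 2/2 (EJJ, -00:15): 2020-07-10 20:50 UTC ≤ query < +∞
22·60 + 8 - 15 = 1313 min
1313 = 0·1440 + 1313; 1313 = 21·60 + 53 → 21:53, same day
→ 2020-07-10 21:53 EJJ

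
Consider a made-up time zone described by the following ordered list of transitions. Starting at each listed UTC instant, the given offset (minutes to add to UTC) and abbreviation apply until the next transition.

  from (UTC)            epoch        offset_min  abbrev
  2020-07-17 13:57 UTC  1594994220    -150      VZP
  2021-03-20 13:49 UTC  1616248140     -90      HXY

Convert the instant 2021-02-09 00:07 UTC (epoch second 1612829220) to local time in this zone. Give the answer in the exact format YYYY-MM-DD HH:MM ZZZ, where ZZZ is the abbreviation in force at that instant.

2021-02-08 21:37 VZP

Query: 2021-02-09 00:07 UTC
Rule 1/2 (VZP, -02:30): 2020-07-17 13:57 UTC ≤ query < 2021-03-20 13:49 UTC
0·60 + 7 - 150 = -143 min
-143 = -1·1440 + 1297; 1297 = 21·60 + 37 → 21:37, 2021-02-09 - 1 day = 2021-02-08
→ 2021-02-08 21:37 VZP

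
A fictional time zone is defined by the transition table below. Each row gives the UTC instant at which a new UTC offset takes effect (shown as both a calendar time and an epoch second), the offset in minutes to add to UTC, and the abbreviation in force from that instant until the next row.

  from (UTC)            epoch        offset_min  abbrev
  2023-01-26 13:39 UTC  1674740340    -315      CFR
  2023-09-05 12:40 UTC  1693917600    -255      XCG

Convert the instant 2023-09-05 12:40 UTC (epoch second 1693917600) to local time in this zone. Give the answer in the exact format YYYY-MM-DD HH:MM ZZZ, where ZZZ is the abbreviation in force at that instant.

Query: 2023-09-05 12:40 UTC
Rule 2/2 (XCG, -04:15): 2023-09-05 12:40 UTC ≤ query < +∞
12·60 + 40 - 255 = 505 min
505 = 0·1440 + 505; 505 = 8·60 + 25 → 08:25, same day
→ 2023-09-05 08:25 XCG

2023-09-05 08:25 XCG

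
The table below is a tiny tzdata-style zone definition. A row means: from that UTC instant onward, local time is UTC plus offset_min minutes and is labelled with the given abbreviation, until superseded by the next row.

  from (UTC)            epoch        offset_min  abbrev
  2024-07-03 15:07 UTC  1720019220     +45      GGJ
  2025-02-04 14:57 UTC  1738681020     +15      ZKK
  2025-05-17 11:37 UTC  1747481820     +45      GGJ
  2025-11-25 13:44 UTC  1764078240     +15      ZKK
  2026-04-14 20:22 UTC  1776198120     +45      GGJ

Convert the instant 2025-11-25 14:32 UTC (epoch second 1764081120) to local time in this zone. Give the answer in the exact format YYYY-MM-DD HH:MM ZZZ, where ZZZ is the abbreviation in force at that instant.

2025-11-25 14:47 ZKK

Query: 2025-11-25 14:32 UTC
Rule 4/5 (ZKK, +00:15): 2025-11-25 13:44 UTC ≤ query < 2026-04-14 20:22 UTC
14·60 + 32 + 15 = 887 min
887 = 0·1440 + 887; 887 = 14·60 + 47 → 14:47, same day
→ 2025-11-25 14:47 ZKK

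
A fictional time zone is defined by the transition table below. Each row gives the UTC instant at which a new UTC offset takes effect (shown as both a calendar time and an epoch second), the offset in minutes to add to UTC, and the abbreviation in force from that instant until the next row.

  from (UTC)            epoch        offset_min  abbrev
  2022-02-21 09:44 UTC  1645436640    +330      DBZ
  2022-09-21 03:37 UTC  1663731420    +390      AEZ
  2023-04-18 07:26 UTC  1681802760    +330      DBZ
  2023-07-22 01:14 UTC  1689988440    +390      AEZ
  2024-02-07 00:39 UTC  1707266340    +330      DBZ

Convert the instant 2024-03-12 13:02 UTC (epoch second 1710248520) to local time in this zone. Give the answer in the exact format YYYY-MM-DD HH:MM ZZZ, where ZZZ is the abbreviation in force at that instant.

2024-03-12 18:32 DBZ

Query: 2024-03-12 13:02 UTC
Rule 5/5 (DBZ, +05:30): 2024-02-07 00:39 UTC ≤ query < +∞
13·60 + 2 + 330 = 1112 min
1112 = 0·1440 + 1112; 1112 = 18·60 + 32 → 18:32, same day
→ 2024-03-12 18:32 DBZ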